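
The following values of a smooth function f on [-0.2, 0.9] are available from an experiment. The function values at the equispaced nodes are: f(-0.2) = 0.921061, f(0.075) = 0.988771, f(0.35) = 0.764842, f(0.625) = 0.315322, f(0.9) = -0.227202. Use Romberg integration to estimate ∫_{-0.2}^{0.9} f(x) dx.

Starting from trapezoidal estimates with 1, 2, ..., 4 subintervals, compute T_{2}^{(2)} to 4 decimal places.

0.6816

T_{0}^{(0)} (trapezoid, 1 panel, h=1.1000): 0.381622
T_{1}^{(0)} (trapezoid, 2 panels, h=0.5500): 0.611474
T_{2}^{(0)} (trapezoid, 4 panels, h=0.2750): 0.664363
T_{1}^{(1)} = 0.611474 + (0.611474 − 0.381622)/3 = 0.688091
T_{2}^{(1)} = 0.664363 + (0.664363 − 0.611474)/3 = 0.681993
T_{2}^{(2)} = 0.681993 + (0.681993 − 0.688091)/15 = 0.681586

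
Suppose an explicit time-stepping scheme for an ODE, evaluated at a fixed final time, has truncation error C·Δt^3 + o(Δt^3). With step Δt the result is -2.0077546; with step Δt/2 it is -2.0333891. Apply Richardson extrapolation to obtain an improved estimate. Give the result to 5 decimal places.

-2.03705

Extrapolated value = (8·A(Δt/2) − A(Δt)) / (8 − 1)
= (8·(-2.0333891) − (-2.0077546)) / 7
= -14.2593582 / 7 = -2.0370512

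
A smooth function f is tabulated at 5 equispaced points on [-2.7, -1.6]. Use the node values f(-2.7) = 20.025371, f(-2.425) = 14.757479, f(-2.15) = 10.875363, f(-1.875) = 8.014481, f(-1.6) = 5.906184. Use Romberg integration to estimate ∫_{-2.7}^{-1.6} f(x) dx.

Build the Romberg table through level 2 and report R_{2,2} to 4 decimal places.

12.7200

R_{0,0} (trapezoid, 1 panel, h=1.1000): 14.262355
R_{1,0} (trapezoid, 2 panels, h=0.5500): 13.112627
R_{2,0} (trapezoid, 4 panels, h=0.2750): 12.818603
R_{1,1} = 13.112627 + (13.112627 − 14.262355)/3 = 12.729384
R_{2,1} = 12.818603 + (12.818603 − 13.112627)/3 = 12.720595
R_{2,2} = 12.720595 + (12.720595 − 12.729384)/15 = 12.720009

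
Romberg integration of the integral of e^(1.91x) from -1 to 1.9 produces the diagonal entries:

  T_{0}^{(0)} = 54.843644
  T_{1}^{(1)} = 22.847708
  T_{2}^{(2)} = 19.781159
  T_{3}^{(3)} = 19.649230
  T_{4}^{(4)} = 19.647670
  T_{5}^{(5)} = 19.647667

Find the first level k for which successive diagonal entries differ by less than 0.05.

k = 4

|T_{1}^{(1)} − T_{0}^{(0)}| = 31.995936 ≥ 0.05
|T_{2}^{(2)} − T_{1}^{(1)}| = 3.066549 ≥ 0.05
|T_{3}^{(3)} − T_{2}^{(2)}| = 0.131929 ≥ 0.05
|T_{4}^{(4)} − T_{3}^{(3)}| = 0.001560 < 0.05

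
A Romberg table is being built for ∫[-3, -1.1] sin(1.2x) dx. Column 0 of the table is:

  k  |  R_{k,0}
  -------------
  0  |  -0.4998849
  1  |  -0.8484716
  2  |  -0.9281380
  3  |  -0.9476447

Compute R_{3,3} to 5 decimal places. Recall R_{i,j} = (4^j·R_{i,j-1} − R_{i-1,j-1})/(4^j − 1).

R_{1,1} = -0.8484716 + (-0.8484716 − (-0.4998849))/3 = -0.9646672
R_{2,1} = (4·(-0.9281380) − (-0.8484716)) / 3 = -0.9546935
R_{3,1} = -0.9476447 + (-0.9476447 − (-0.9281380))/3 = -0.9541469
R_{2,2} = (16·(-0.9546935) − (-0.9646672)) / 15 = -0.9540286
R_{3,2} = (16·(-0.9541469) − (-0.9546935)) / 15 = -0.9541105
R_{3,3} = -0.9541105 + (-0.9541105 − (-0.9540286))/63 = -0.9541118

-0.95411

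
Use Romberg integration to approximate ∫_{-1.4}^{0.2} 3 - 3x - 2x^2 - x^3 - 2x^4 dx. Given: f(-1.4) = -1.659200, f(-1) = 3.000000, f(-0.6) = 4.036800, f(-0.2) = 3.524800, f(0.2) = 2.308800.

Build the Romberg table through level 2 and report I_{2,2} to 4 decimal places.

I_{0,0} (trapezoid, 1 panel, h=1.6000): 0.519680
I_{1,0} (trapezoid, 2 panels, h=0.8000): 3.489280
I_{2,0} (trapezoid, 4 panels, h=0.4000): 4.354560
I_{1,1} = 3.489280 + (3.489280 − 0.519680)/3 = 4.479147
I_{2,1} = 4.354560 + (4.354560 − 3.489280)/3 = 4.642987
I_{2,2} = 4.642987 + (4.642987 − 4.479147)/15 = 4.653910

4.6539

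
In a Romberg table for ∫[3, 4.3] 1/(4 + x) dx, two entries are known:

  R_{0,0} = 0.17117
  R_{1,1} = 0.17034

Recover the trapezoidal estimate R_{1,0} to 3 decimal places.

From R_{1,1} = (4·R_{1,0} − R_{0,0})/3, solve for R_{1,0}:
4·R_{1,0} = 3·0.17034 + 0.17117 = 0.68219
R_{1,0} = 0.17055

0.171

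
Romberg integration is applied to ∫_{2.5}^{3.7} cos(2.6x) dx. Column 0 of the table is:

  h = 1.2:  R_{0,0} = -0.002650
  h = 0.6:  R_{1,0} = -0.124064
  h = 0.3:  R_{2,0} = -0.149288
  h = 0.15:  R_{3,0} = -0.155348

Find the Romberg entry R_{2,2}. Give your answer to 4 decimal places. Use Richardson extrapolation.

Richardson extrapolation on the trapezoidal column (denominator 4−1=3):
R_{1,1} = -0.124064 + (-0.124064 − (-0.002650))/3 = -0.164535
R_{2,1} = (4·(-0.149288) − (-0.124064)) / 3 = -0.157696
R_{2,2} = -0.157696 + (-0.157696 − (-0.164535))/15 = -0.157240

-0.1572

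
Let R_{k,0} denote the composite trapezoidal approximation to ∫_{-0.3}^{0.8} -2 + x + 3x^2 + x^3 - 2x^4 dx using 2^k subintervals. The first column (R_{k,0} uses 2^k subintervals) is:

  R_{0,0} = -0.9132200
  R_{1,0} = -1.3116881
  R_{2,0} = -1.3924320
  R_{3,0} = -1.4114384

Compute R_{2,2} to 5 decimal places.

Richardson extrapolation on the trapezoidal column (denominator 4−1=3):
R_{1,1} = (4·(-1.3116881) − (-0.9132200)) / 3 = -1.4445108
R_{2,1} = -1.3924320 + (-1.3924320 − (-1.3116881))/3 = -1.4193466
R_{2,2} = (16·(-1.4193466) − (-1.4445108)) / 15 = -1.4176690

-1.41767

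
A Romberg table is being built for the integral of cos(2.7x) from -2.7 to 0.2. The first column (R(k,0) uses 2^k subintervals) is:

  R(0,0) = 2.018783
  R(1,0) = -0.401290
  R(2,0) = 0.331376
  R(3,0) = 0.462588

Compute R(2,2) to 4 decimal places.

R(1,1) = -0.401290 + (-0.401290 − 2.018783)/3 = -1.207981
R(2,1) = 0.331376 + (0.331376 − (-0.401290))/3 = 0.575598
R(2,2) = 0.575598 + (0.575598 − (-1.207981))/15 = 0.694503
(Column j=1 coincides with Simpson's rule on the same nodes.)

0.6945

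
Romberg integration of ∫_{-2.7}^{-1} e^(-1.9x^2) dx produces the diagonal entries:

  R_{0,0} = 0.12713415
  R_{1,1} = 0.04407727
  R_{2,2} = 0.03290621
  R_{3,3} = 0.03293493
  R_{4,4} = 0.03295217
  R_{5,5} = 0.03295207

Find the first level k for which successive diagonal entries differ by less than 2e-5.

|R_{1,1} − R_{0,0}| = 0.08305688 ≥ 2e-5
|R_{2,2} − R_{1,1}| = 0.01117106 ≥ 2e-5
|R_{3,3} − R_{2,2}| = 0.00002872 ≥ 2e-5
|R_{4,4} − R_{3,3}| = 0.00001724 < 2e-5

k = 4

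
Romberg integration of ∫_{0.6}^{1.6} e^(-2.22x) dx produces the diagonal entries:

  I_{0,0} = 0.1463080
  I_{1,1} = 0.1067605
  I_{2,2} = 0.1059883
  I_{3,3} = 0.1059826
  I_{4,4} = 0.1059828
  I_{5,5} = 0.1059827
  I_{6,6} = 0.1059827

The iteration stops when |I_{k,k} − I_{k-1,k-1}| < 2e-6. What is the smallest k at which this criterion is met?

k = 4

|I_{1,1} − I_{0,0}| = 0.0395475 ≥ 2e-6
|I_{2,2} − I_{1,1}| = 0.0007722 ≥ 2e-6
|I_{3,3} − I_{2,2}| = 0.0000057 ≥ 2e-6
|I_{4,4} − I_{3,3}| = 0.0000002 < 2e-6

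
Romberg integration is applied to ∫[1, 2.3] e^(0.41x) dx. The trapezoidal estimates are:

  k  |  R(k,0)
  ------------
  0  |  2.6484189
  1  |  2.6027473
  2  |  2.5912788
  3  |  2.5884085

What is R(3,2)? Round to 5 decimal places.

2.58745

R(2,1) = (4·2.5912788 − 2.6027473) / 3 = 2.5874560
R(3,1) = (4·2.5884085 − 2.5912788) / 3 = 2.5874517
R(3,2) = (16·2.5874517 − 2.5874560) / 15 = 2.5874514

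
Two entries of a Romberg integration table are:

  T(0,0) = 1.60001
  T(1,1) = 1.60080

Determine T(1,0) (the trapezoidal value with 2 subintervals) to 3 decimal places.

From T(1,1) = (4·T(1,0) − T(0,0))/3, solve for T(1,0):
4·T(1,0) = 3·1.60080 + 1.60001 = 6.40241
T(1,0) = 1.60060

1.601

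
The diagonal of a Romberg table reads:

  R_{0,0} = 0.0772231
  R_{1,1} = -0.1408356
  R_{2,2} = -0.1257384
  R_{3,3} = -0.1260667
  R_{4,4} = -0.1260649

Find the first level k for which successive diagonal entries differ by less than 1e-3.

k = 3

|R_{1,1} − R_{0,0}| = 0.2180587 ≥ 1e-3
|R_{2,2} − R_{1,1}| = 0.0150972 ≥ 1e-3
|R_{3,3} − R_{2,2}| = 0.0003283 < 1e-3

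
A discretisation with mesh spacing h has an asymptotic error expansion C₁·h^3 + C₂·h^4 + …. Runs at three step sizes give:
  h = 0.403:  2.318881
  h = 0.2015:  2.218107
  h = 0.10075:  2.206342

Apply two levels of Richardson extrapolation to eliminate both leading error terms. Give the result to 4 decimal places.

2.2047

First eliminate the h^3 term (factor 2^3 = 8):
  B₁ = (8·2.218107 − 2.318881)/7 = 2.203711
  B₂ = (8·2.206342 − 2.218107)/7 = 2.204661
Then eliminate the h^4 term (factor 2^4 = 16):
  (16·2.204661 − 2.203711)/15 = 2.204724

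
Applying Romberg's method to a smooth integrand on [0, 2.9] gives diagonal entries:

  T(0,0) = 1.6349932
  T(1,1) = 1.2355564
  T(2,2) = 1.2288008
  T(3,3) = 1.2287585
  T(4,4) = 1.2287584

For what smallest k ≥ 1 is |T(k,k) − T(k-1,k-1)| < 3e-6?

|T(1,1) − T(0,0)| = 0.3994368 ≥ 3e-6
|T(2,2) − T(1,1)| = 0.0067556 ≥ 3e-6
|T(3,3) − T(2,2)| = 0.0000423 ≥ 3e-6
|T(4,4) − T(3,3)| = 0.0000001 < 3e-6

k = 4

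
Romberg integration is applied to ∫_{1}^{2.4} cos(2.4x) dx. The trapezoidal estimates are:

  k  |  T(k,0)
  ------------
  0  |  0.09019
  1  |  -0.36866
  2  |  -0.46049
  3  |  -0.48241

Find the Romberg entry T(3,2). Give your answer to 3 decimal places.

T(2,1) = -0.46049 + (-0.46049 − (-0.36866))/3 = -0.49110
T(3,1) = (4·(-0.48241) − (-0.46049)) / 3 = -0.48972
T(3,2) = (16·(-0.48972) − (-0.49110)) / 15 = -0.48963

-0.490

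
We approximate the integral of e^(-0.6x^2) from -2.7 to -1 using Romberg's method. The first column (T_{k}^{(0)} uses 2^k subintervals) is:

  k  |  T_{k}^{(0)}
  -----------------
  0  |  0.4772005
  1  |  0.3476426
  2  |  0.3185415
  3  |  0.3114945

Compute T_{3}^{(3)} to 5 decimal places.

T_{1}^{(1)} = (4·0.3476426 − 0.4772005) / 3 = 0.3044566
T_{2}^{(1)} = (4·0.3185415 − 0.3476426) / 3 = 0.3088411
T_{3}^{(1)} = 0.3114945 + (0.3114945 − 0.3185415)/3 = 0.3091455
T_{2}^{(2)} = 0.3088411 + (0.3088411 − 0.3044566)/15 = 0.3091334
T_{3}^{(2)} = 0.3091455 + (0.3091455 − 0.3088411)/15 = 0.3091658
T_{3}^{(3)} = 0.3091658 + (0.3091658 − 0.3091334)/63 = 0.3091663

0.30917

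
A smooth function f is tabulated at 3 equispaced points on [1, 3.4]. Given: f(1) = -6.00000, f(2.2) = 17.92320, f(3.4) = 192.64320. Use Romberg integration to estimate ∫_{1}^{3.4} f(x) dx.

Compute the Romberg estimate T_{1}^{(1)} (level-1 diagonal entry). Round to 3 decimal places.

T_{0}^{(0)} (trapezoid, 1 panel, h=2.4000): 223.97184
T_{1}^{(0)} (trapezoid, 2 panels, h=1.2000): 133.49376
T_{1}^{(1)} = 133.49376 + (133.49376 − 223.97184)/3 = 103.33440

103.334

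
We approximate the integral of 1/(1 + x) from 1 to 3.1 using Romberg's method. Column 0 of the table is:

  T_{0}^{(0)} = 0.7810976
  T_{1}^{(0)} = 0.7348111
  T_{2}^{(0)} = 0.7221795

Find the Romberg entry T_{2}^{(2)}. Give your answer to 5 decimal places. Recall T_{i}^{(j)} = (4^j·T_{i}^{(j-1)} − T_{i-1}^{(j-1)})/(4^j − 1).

0.71787

T_{1}^{(1)} = (4·0.7348111 − 0.7810976) / 3 = 0.7193823
T_{2}^{(1)} = (4·0.7221795 − 0.7348111) / 3 = 0.7179690
T_{2}^{(2)} = (16·0.7179690 − 0.7193823) / 15 = 0.7178748
(Column j=1 coincides with Simpson's rule on the same nodes.)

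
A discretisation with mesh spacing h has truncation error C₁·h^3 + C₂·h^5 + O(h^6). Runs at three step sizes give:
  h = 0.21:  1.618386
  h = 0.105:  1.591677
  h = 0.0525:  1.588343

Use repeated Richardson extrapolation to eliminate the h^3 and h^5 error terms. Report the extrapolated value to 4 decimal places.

1.5879

First eliminate the h^3 term (factor 2^3 = 8):
  B₁ = (8·1.591677 − 1.618386)/7 = 1.587861
  B₂ = (8·1.588343 − 1.591677)/7 = 1.587867
Then eliminate the h^5 term (factor 2^5 = 32):
  (32·1.587867 − 1.587861)/31 = 1.587867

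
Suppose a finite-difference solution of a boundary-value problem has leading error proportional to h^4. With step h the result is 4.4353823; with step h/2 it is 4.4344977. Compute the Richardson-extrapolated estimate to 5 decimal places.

4.43444

Extrapolated value = (16·A(h/2) − A(h)) / (16 − 1)
= (16·4.4344977 − 4.4353823) / 15
= 66.5165809 / 15 = 4.4344387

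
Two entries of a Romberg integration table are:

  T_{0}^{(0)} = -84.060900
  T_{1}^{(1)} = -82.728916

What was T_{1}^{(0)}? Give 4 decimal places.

From T_{1}^{(1)} = (4·T_{1}^{(0)} − T_{0}^{(0)})/3, solve for T_{1}^{(0)}:
4·T_{1}^{(0)} = 3·(-82.728916) + (-84.060900) = -332.247648
T_{1}^{(0)} = -83.061912

-83.0619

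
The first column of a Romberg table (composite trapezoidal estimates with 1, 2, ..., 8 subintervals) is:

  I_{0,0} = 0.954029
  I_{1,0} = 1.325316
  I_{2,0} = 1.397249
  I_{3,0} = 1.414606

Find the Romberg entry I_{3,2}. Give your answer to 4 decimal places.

1.4203

Richardson extrapolation on the trapezoidal column (denominator 4−1=3):
I_{2,1} = (4·1.397249 − 1.325316) / 3 = 1.421227
I_{3,1} = 1.414606 + (1.414606 − 1.397249)/3 = 1.420392
I_{3,2} = (16·1.420392 − 1.421227) / 15 = 1.420336
(Column j=1 coincides with Simpson's rule on the same nodes.)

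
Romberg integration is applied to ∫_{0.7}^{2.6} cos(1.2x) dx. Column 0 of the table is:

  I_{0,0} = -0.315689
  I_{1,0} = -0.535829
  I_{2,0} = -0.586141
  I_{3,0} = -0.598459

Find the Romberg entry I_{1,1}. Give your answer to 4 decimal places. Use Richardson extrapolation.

-0.6092

I_{1,1} = (4·(-0.535829) − (-0.315689)) / 3 = -0.609209
(Column j=1 coincides with Simpson's rule on the same nodes.)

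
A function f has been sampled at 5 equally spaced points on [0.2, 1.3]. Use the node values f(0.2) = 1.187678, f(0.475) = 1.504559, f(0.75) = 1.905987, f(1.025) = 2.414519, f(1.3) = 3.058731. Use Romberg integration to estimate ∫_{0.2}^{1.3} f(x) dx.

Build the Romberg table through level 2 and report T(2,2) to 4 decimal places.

2.1756

T(0,0) (trapezoid, 1 panel, h=1.1000): 2.335525
T(1,0) (trapezoid, 2 panels, h=0.5500): 2.216055
T(2,0) (trapezoid, 4 panels, h=0.2750): 2.185774
T(1,1) = 2.216055 + (2.216055 − 2.335525)/3 = 2.176232
T(2,1) = 2.185774 + (2.185774 − 2.216055)/3 = 2.175680
T(2,2) = 2.175680 + (2.175680 − 2.176232)/15 = 2.175643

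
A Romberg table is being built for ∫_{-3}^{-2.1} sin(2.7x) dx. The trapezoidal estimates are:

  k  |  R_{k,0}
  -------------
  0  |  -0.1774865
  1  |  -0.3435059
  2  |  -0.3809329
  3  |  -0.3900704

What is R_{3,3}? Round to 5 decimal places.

Richardson extrapolation on the trapezoidal column (denominator 4−1=3):
R_{1,1} = (4·(-0.3435059) − (-0.1774865)) / 3 = -0.3988457
R_{2,1} = -0.3809329 + (-0.3809329 − (-0.3435059))/3 = -0.3934086
R_{3,1} = (4·(-0.3900704) − (-0.3809329)) / 3 = -0.3931162
R_{2,2} = -0.3934086 + (-0.3934086 − (-0.3988457))/15 = -0.3930461
R_{3,2} = -0.3931162 + (-0.3931162 − (-0.3934086))/15 = -0.3930967
R_{3,3} = -0.3930967 + (-0.3930967 − (-0.3930461))/63 = -0.3930975

-0.39310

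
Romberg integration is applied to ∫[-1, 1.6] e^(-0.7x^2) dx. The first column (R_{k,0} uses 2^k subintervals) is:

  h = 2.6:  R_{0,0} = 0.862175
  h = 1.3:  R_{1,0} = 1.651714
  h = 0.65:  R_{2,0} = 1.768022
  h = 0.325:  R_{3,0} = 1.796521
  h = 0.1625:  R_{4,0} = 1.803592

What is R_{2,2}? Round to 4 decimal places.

1.7996

R_{1,1} = 1.651714 + (1.651714 − 0.862175)/3 = 1.914894
R_{2,1} = 1.768022 + (1.768022 − 1.651714)/3 = 1.806791
R_{2,2} = (16·1.806791 − 1.914894) / 15 = 1.799584
(Column j=1 coincides with Simpson's rule on the same nodes.)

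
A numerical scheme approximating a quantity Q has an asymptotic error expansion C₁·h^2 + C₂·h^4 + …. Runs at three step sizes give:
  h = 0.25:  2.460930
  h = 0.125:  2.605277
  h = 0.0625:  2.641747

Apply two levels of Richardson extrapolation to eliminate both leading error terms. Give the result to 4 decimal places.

First eliminate the h^2 term (factor 2^2 = 4):
  B₁ = (4·2.605277 − 2.460930)/3 = 2.653393
  B₂ = (4·2.641747 − 2.605277)/3 = 2.653904
Then eliminate the h^4 term (factor 2^4 = 16):
  (16·2.653904 − 2.653393)/15 = 2.653938

2.6539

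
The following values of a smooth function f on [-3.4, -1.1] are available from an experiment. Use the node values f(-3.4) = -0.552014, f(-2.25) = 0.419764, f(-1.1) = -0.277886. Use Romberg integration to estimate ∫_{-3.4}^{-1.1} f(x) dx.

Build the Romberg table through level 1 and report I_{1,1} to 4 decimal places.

0.3255

I_{0,0} (trapezoid, 1 panel, h=2.3000): -0.954385
I_{1,0} (trapezoid, 2 panels, h=1.1500): 0.005536
I_{1,1} = 0.005536 + (0.005536 − (-0.954385))/3 = 0.325510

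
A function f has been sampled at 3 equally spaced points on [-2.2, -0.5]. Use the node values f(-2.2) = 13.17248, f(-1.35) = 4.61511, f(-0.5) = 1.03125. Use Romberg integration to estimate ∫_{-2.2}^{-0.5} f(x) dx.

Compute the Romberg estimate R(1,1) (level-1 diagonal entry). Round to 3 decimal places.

9.255

R(0,0) (trapezoid, 1 panel, h=1.7000): 12.07317
R(1,0) (trapezoid, 2 panels, h=0.8500): 9.95943
R(1,1) = 9.95943 + (9.95943 − 12.07317)/3 = 9.25485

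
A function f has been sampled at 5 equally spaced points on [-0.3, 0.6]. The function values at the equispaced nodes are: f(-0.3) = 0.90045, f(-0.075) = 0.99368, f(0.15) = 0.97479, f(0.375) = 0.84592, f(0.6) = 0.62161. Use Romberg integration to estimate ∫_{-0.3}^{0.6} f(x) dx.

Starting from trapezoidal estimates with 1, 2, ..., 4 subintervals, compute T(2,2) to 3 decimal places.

0.812

T(0,0) (trapezoid, 1 panel, h=0.9000): 0.68493
T(1,0) (trapezoid, 2 panels, h=0.4500): 0.78112
T(2,0) (trapezoid, 4 panels, h=0.2250): 0.80447
T(1,1) = 0.78112 + (0.78112 − 0.68493)/3 = 0.81318
T(2,1) = 0.80447 + (0.80447 − 0.78112)/3 = 0.81225
T(2,2) = 0.81225 + (0.81225 − 0.81318)/15 = 0.81219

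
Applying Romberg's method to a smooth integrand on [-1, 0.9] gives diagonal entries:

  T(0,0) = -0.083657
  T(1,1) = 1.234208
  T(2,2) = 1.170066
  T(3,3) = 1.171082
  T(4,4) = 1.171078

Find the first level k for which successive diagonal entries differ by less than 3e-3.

|T(1,1) − T(0,0)| = 1.317865 ≥ 3e-3
|T(2,2) − T(1,1)| = 0.064142 ≥ 3e-3
|T(3,3) − T(2,2)| = 0.001016 < 3e-3

k = 3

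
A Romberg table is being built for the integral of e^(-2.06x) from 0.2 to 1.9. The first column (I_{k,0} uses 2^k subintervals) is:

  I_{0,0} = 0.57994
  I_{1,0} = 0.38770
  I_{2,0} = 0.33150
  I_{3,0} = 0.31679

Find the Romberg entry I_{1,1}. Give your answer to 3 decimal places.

0.324

Richardson extrapolation on the trapezoidal column (denominator 4−1=3):
I_{1,1} = (4·0.38770 − 0.57994) / 3 = 0.32362
(Column j=1 coincides with Simpson's rule on the same nodes.)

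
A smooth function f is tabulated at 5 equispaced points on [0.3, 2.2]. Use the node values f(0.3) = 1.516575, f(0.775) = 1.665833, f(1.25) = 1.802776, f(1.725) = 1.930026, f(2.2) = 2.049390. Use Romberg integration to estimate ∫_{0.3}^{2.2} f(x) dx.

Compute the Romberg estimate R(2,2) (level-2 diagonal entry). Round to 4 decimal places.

3.4129

R(0,0) (trapezoid, 1 panel, h=1.9000): 3.387667
R(1,0) (trapezoid, 2 panels, h=0.9500): 3.406471
R(2,0) (trapezoid, 4 panels, h=0.4750): 3.411268
R(1,1) = 3.406471 + (3.406471 − 3.387667)/3 = 3.412739
R(2,1) = 3.411268 + (3.411268 − 3.406471)/3 = 3.412867
R(2,2) = 3.412867 + (3.412867 − 3.412739)/15 = 3.412876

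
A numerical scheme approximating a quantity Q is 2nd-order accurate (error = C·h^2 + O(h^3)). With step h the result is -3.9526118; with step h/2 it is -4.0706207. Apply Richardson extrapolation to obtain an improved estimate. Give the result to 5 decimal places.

-4.10996

Extrapolated value = (4·A(h/2) − A(h)) / (4 − 1)
= (4·(-4.0706207) − (-3.9526118)) / 3
= -12.3298710 / 3 = -4.1099570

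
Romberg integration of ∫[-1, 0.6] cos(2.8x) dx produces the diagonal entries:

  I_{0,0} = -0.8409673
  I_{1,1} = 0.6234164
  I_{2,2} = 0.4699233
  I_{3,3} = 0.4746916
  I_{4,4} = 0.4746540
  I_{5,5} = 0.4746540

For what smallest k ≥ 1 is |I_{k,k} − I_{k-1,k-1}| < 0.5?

|I_{1,1} − I_{0,0}| = 1.4643837 ≥ 0.5
|I_{2,2} − I_{1,1}| = 0.1534931 < 0.5

k = 2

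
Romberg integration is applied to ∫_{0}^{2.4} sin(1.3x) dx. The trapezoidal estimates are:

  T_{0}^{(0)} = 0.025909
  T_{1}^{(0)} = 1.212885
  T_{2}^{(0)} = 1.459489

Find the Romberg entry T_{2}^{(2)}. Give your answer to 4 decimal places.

Richardson extrapolation on the trapezoidal column (denominator 4−1=3):
T_{1}^{(1)} = 1.212885 + (1.212885 − 0.025909)/3 = 1.608544
T_{2}^{(1)} = 1.459489 + (1.459489 − 1.212885)/3 = 1.541690
T_{2}^{(2)} = (16·1.541690 − 1.608544) / 15 = 1.537233

1.5372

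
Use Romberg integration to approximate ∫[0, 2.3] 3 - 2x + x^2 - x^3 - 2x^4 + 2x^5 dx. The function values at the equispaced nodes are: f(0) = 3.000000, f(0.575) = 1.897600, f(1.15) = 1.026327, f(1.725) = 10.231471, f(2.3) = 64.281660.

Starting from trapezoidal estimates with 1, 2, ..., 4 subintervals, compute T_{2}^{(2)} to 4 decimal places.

T_{0}^{(0)} (trapezoid, 1 panel, h=2.3000): 77.373909
T_{1}^{(0)} (trapezoid, 2 panels, h=1.1500): 39.867231
T_{2}^{(0)} (trapezoid, 4 panels, h=0.5750): 26.907831
T_{1}^{(1)} = 39.867231 + (39.867231 − 77.373909)/3 = 27.365005
T_{2}^{(1)} = 26.907831 + (26.907831 − 39.867231)/3 = 22.588031
T_{2}^{(2)} = 22.588031 + (22.588031 − 27.365005)/15 = 22.269566

22.2696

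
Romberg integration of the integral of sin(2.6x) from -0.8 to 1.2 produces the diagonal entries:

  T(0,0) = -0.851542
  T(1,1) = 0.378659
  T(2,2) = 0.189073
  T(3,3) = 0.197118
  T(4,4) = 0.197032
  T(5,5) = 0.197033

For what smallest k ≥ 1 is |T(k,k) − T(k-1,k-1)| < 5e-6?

k = 5

|T(1,1) − T(0,0)| = 1.230201 ≥ 5e-6
|T(2,2) − T(1,1)| = 0.189586 ≥ 5e-6
|T(3,3) − T(2,2)| = 0.008045 ≥ 5e-6
|T(4,4) − T(3,3)| = 0.000086 ≥ 5e-6
|T(5,5) − T(4,4)| = 0.000001 < 5e-6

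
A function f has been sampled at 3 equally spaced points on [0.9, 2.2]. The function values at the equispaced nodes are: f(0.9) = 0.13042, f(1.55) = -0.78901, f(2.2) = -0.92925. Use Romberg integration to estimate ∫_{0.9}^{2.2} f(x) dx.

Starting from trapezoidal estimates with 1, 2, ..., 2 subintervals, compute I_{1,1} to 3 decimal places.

I_{0,0} (trapezoid, 1 panel, h=1.3000): -0.51924
I_{1,0} (trapezoid, 2 panels, h=0.6500): -0.77248
I_{1,1} = -0.77248 + (-0.77248 − (-0.51924))/3 = -0.85689

-0.857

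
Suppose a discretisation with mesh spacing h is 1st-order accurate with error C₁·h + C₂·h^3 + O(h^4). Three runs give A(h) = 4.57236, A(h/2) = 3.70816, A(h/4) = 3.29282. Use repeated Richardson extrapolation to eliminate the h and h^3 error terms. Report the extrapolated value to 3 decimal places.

2.882

First eliminate the h term (factor 2^1 = 2):
  B₁ = (2·3.70816 − 4.57236)/1 = 2.84396
  B₂ = (2·3.29282 − 3.70816)/1 = 2.87748
Then eliminate the h^3 term (factor 2^3 = 8):
  (8·2.87748 − 2.84396)/7 = 2.88227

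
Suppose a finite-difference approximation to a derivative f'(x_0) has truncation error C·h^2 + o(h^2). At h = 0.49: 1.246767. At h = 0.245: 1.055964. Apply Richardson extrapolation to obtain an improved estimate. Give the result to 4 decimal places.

The leading error scales as h^2; refining by a factor of 2 reduces it by 2^2 = 4.
Extrapolated value = (4·A(h/2) − A(h)) / (4 − 1)
= (4·1.055964 − 1.246767) / 3
= 2.977089 / 3 = 0.992363

0.9924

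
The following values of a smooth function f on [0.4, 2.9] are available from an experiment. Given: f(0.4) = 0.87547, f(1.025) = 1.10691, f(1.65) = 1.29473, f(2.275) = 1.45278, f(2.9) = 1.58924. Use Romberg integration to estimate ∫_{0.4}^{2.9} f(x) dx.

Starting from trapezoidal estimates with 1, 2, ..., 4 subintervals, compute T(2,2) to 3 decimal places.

3.186

T(0,0) (trapezoid, 1 panel, h=2.5000): 3.08089
T(1,0) (trapezoid, 2 panels, h=1.2500): 3.15886
T(2,0) (trapezoid, 4 panels, h=0.6250): 3.17923
T(1,1) = 3.15886 + (3.15886 − 3.08089)/3 = 3.18485
T(2,1) = 3.17923 + (3.17923 − 3.15886)/3 = 3.18602
T(2,2) = 3.18602 + (3.18602 − 3.18485)/15 = 3.18610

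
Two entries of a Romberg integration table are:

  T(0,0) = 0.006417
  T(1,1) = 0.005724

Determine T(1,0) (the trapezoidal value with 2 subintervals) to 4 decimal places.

From T(1,1) = (4·T(1,0) − T(0,0))/3, solve for T(1,0):
4·T(1,0) = 3·0.005724 + 0.006417 = 0.023589
T(1,0) = 0.005897

0.0059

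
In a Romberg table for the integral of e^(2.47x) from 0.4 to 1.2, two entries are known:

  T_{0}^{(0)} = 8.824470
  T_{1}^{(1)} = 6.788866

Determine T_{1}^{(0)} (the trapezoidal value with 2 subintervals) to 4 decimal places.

From T_{1}^{(1)} = (4·T_{1}^{(0)} − T_{0}^{(0)})/3, solve for T_{1}^{(0)}:
4·T_{1}^{(0)} = 3·6.788866 + 8.824470 = 29.191068
T_{1}^{(0)} = 7.297767

7.2978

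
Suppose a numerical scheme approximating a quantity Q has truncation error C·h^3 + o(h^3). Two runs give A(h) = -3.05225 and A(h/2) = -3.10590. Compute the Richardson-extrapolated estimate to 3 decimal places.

-3.114

Extrapolated value = (8·A(h/2) − A(h)) / (8 − 1)
= (8·(-3.10590) − (-3.05225)) / 7
= -21.79495 / 7 = -3.11356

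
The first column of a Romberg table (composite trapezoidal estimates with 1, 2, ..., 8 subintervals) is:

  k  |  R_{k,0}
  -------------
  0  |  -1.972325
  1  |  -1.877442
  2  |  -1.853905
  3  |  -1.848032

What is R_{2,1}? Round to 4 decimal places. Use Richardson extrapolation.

R_{2,1} = -1.853905 + (-1.853905 − (-1.877442))/3 = -1.846059

-1.8461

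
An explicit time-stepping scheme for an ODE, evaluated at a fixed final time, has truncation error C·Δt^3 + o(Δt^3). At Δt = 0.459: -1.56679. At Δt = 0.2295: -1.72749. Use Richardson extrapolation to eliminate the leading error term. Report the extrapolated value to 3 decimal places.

-1.750

Extrapolated value = (8·A(Δt/2) − A(Δt)) / (8 − 1)
= (8·(-1.72749) − (-1.56679)) / 7
= -12.25313 / 7 = -1.75045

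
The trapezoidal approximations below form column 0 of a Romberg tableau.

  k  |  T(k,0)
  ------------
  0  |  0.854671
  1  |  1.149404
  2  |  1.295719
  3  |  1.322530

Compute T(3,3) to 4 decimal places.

1.3303

T(1,1) = 1.149404 + (1.149404 − 0.854671)/3 = 1.247648
T(2,1) = 1.295719 + (1.295719 − 1.149404)/3 = 1.344491
T(3,1) = (4·1.322530 − 1.295719) / 3 = 1.331467
T(2,2) = 1.344491 + (1.344491 − 1.247648)/15 = 1.350947
T(3,2) = 1.331467 + (1.331467 − 1.344491)/15 = 1.330599
T(3,3) = 1.330599 + (1.330599 − 1.350947)/63 = 1.330276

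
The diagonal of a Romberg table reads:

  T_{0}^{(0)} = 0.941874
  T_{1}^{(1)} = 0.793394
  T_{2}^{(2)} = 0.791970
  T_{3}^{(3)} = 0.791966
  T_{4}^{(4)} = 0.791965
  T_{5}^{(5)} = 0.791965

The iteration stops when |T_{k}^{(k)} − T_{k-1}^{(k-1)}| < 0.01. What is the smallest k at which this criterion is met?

|T_{1}^{(1)} − T_{0}^{(0)}| = 0.148480 ≥ 0.01
|T_{2}^{(2)} − T_{1}^{(1)}| = 0.001424 < 0.01

k = 2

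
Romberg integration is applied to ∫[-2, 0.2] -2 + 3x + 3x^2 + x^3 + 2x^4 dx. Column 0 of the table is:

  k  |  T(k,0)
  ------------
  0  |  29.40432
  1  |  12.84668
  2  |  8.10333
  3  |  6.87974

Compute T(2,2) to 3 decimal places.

Richardson extrapolation on the trapezoidal column (denominator 4−1=3):
T(1,1) = (4·12.84668 − 29.40432) / 3 = 7.32747
T(2,1) = 8.10333 + (8.10333 − 12.84668)/3 = 6.52221
T(2,2) = (16·6.52221 − 7.32747) / 15 = 6.46853

6.469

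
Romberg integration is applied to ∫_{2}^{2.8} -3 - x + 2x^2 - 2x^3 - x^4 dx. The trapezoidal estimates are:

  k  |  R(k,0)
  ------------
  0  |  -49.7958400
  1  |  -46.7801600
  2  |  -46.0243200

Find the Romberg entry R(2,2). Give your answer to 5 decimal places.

-45.77220

Richardson extrapolation on the trapezoidal column (denominator 4−1=3):
R(1,1) = -46.7801600 + (-46.7801600 − (-49.7958400))/3 = -45.7749333
R(2,1) = -46.0243200 + (-46.0243200 − (-46.7801600))/3 = -45.7723733
R(2,2) = -45.7723733 + (-45.7723733 − (-45.7749333))/15 = -45.7722026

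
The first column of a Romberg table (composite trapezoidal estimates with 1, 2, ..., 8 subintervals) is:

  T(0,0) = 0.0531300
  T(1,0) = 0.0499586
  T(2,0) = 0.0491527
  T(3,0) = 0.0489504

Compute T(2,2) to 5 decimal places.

0.04888

Richardson extrapolation on the trapezoidal column (denominator 4−1=3):
T(1,1) = (4·0.0499586 − 0.0531300) / 3 = 0.0489015
T(2,1) = 0.0491527 + (0.0491527 − 0.0499586)/3 = 0.0488841
T(2,2) = 0.0488841 + (0.0488841 − 0.0489015)/15 = 0.0488829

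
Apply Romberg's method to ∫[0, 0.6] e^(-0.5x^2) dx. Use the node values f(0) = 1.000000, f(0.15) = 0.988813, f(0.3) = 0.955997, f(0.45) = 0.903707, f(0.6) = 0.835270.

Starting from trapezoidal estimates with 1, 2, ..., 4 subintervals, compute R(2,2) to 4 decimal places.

0.5659

R(0,0) (trapezoid, 1 panel, h=0.6000): 0.550581
R(1,0) (trapezoid, 2 panels, h=0.3000): 0.562090
R(2,0) (trapezoid, 4 panels, h=0.1500): 0.564923
R(1,1) = 0.562090 + (0.562090 − 0.550581)/3 = 0.565926
R(2,1) = 0.564923 + (0.564923 − 0.562090)/3 = 0.565867
R(2,2) = 0.565867 + (0.565867 − 0.565926)/15 = 0.565863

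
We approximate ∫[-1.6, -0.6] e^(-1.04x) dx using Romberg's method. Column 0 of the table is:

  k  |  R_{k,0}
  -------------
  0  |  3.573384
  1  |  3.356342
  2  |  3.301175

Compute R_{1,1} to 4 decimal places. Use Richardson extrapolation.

3.2840

Richardson extrapolation on the trapezoidal column (denominator 4−1=3):
R_{1,1} = 3.356342 + (3.356342 − 3.573384)/3 = 3.283995
(Column j=1 coincides with Simpson's rule on the same nodes.)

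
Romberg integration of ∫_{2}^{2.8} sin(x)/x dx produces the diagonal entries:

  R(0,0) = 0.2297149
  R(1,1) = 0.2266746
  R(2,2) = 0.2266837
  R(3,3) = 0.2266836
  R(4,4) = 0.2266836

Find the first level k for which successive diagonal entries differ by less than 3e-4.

k = 2

|R(1,1) − R(0,0)| = 0.0030403 ≥ 3e-4
|R(2,2) − R(1,1)| = 0.0000091 < 3e-4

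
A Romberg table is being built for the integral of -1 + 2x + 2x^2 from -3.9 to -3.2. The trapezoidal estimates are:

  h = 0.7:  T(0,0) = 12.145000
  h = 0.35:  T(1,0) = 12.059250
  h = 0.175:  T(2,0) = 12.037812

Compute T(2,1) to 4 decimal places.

Richardson extrapolation on the trapezoidal column (denominator 4−1=3):
T(2,1) = 12.037812 + (12.037812 − 12.059250)/3 = 12.030666

12.0307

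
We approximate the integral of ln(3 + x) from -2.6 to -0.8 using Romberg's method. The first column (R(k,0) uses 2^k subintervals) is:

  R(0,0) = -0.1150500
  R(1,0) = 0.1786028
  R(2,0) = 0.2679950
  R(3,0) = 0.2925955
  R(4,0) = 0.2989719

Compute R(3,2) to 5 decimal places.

0.30100

Richardson extrapolation on the trapezoidal column (denominator 4−1=3):
R(2,1) = (4·0.2679950 − 0.1786028) / 3 = 0.2977924
R(3,1) = (4·0.2925955 − 0.2679950) / 3 = 0.3007957
R(3,2) = (16·0.3007957 − 0.2977924) / 15 = 0.3009959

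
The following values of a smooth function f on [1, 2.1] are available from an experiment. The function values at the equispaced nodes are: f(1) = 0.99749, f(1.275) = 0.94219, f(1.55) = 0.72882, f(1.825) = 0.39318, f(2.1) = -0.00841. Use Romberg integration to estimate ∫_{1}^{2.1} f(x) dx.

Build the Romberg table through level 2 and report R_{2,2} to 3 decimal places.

0.714

R_{0,0} (trapezoid, 1 panel, h=1.1000): 0.54399
R_{1,0} (trapezoid, 2 panels, h=0.5500): 0.67285
R_{2,0} (trapezoid, 4 panels, h=0.2750): 0.70365
R_{1,1} = 0.67285 + (0.67285 − 0.54399)/3 = 0.71580
R_{2,1} = 0.70365 + (0.70365 − 0.67285)/3 = 0.71392
R_{2,2} = 0.71392 + (0.71392 − 0.71580)/15 = 0.71379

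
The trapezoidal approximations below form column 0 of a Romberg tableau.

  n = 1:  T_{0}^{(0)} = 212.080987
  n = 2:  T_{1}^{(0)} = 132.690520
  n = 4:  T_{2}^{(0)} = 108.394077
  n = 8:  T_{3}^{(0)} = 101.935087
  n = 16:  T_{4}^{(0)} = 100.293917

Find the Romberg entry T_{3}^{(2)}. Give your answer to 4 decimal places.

99.7479

Richardson extrapolation on the trapezoidal column (denominator 4−1=3):
T_{2}^{(1)} = 108.394077 + (108.394077 − 132.690520)/3 = 100.295263
T_{3}^{(1)} = (4·101.935087 − 108.394077) / 3 = 99.782090
T_{3}^{(2)} = 99.782090 + (99.782090 − 100.295263)/15 = 99.747878
(Column j=1 coincides with Simpson's rule on the same nodes.)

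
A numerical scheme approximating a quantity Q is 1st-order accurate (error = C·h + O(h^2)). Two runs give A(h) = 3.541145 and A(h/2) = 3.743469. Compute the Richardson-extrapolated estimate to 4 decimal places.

3.9458

The leading error scales as h; refining by a factor of 2 reduces it by 2^1 = 2.
Extrapolated value = (2·A(h/2) − A(h)) / (2 − 1)
= (2·3.743469 − 3.541145) / 1
= 3.945793 / 1 = 3.945793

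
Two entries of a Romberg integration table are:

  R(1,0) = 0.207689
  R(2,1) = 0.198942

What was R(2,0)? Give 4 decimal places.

0.2011

From R(2,1) = (4·R(2,0) − R(1,0))/3, solve for R(2,0):
4·R(2,0) = 3·0.198942 + 0.207689 = 0.804515
R(2,0) = 0.201129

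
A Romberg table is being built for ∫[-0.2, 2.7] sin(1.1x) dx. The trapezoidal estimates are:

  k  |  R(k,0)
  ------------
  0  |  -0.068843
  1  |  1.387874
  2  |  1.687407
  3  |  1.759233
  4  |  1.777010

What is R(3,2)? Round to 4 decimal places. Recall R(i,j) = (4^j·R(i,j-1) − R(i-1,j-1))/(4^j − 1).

1.7829

R(2,1) = 1.687407 + (1.687407 − 1.387874)/3 = 1.787251
R(3,1) = (4·1.759233 − 1.687407) / 3 = 1.783175
R(3,2) = (16·1.783175 − 1.787251) / 15 = 1.782903
(Column j=1 coincides with Simpson's rule on the same nodes.)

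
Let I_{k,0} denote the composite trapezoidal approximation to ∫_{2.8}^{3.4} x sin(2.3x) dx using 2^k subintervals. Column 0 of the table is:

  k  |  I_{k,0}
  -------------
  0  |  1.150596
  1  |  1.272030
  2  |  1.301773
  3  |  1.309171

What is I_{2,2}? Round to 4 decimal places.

Richardson extrapolation on the trapezoidal column (denominator 4−1=3):
I_{1,1} = (4·1.272030 − 1.150596) / 3 = 1.312508
I_{2,1} = 1.301773 + (1.301773 − 1.272030)/3 = 1.311687
I_{2,2} = (16·1.311687 − 1.312508) / 15 = 1.311632

1.3116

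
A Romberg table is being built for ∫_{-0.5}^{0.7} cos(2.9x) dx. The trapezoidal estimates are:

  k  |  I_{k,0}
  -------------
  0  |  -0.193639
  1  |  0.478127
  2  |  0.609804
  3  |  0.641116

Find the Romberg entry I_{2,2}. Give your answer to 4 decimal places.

Richardson extrapolation on the trapezoidal column (denominator 4−1=3):
I_{1,1} = (4·0.478127 − (-0.193639)) / 3 = 0.702049
I_{2,1} = 0.609804 + (0.609804 − 0.478127)/3 = 0.653696
I_{2,2} = 0.653696 + (0.653696 − 0.702049)/15 = 0.650472
(Column j=1 coincides with Simpson's rule on the same nodes.)

0.6505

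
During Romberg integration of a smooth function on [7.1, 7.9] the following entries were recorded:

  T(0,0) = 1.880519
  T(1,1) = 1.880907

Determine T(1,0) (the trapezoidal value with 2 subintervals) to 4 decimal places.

From T(1,1) = (4·T(1,0) − T(0,0))/3, solve for T(1,0):
4·T(1,0) = 3·1.880907 + 1.880519 = 7.523240
T(1,0) = 1.880810

1.8808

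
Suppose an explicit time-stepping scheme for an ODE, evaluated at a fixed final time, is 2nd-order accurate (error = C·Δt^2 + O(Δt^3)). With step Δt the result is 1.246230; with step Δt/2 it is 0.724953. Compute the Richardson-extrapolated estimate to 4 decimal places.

0.5512

The leading error scales as Δt^2; refining by a factor of 2 reduces it by 2^2 = 4.
Extrapolated value = (4·A(Δt/2) − A(Δt)) / (4 − 1)
= (4·0.724953 − 1.246230) / 3
= 1.653582 / 3 = 0.551194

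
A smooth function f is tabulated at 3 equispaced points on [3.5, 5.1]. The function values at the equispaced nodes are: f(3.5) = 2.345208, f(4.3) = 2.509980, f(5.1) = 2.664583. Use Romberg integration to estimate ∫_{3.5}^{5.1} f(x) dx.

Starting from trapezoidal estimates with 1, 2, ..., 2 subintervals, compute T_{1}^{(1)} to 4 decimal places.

T_{0}^{(0)} (trapezoid, 1 panel, h=1.6000): 4.007833
T_{1}^{(0)} (trapezoid, 2 panels, h=0.8000): 4.011900
T_{1}^{(1)} = 4.011900 + (4.011900 − 4.007833)/3 = 4.013256

4.0133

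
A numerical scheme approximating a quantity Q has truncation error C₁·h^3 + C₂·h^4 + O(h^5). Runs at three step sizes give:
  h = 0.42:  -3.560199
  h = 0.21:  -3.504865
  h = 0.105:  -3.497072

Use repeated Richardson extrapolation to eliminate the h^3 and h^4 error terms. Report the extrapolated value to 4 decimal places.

First eliminate the h^3 term (factor 2^3 = 8):
  B₁ = (8·(-3.504865) − (-3.560199))/7 = -3.496960
  B₂ = (8·(-3.497072) − (-3.504865))/7 = -3.495959
Then eliminate the h^4 term (factor 2^4 = 16):
  (16·(-3.495959) − (-3.496960))/15 = -3.495892

-3.4959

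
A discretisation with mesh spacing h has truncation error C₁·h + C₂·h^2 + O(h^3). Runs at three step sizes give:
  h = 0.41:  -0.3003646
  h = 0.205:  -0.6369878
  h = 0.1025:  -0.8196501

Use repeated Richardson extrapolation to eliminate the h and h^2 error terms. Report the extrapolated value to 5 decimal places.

-1.01188

First eliminate the h term (factor 2^1 = 2):
  B₁ = (2·(-0.6369878) − (-0.3003646))/1 = -0.9736110
  B₂ = (2·(-0.8196501) − (-0.6369878))/1 = -1.0023124
Then eliminate the h^2 term (factor 2^2 = 4):
  (4·(-1.0023124) − (-0.9736110))/3 = -1.0118795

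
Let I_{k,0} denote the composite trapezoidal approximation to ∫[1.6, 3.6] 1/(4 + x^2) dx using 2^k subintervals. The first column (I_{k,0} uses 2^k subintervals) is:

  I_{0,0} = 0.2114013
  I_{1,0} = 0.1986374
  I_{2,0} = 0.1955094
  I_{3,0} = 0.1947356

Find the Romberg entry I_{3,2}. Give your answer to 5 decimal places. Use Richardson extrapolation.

Richardson extrapolation on the trapezoidal column (denominator 4−1=3):
I_{2,1} = (4·0.1955094 − 0.1986374) / 3 = 0.1944667
I_{3,1} = 0.1947356 + (0.1947356 − 0.1955094)/3 = 0.1944777
I_{3,2} = (16·0.1944777 − 0.1944667) / 15 = 0.1944784

0.19448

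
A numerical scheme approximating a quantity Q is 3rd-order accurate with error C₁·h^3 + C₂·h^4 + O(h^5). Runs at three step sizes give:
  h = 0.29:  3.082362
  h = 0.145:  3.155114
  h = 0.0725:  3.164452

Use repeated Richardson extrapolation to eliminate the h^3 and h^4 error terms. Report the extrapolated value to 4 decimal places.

3.1658

First eliminate the h^3 term (factor 2^3 = 8):
  B₁ = (8·3.155114 − 3.082362)/7 = 3.165507
  B₂ = (8·3.164452 − 3.155114)/7 = 3.165786
Then eliminate the h^4 term (factor 2^4 = 16):
  (16·3.165786 − 3.165507)/15 = 3.165805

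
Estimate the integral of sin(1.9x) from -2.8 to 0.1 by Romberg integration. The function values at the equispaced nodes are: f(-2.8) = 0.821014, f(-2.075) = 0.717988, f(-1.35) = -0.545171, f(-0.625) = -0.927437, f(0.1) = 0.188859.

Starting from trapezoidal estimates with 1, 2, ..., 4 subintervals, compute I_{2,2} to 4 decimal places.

-0.1990

I_{0,0} (trapezoid, 1 panel, h=2.9000): 1.464316
I_{1,0} (trapezoid, 2 panels, h=1.4500): -0.058340
I_{2,0} (trapezoid, 4 panels, h=0.7250): -0.181021
I_{1,1} = -0.058340 + (-0.058340 − 1.464316)/3 = -0.565892
I_{2,1} = -0.181021 + (-0.181021 − (-0.058340))/3 = -0.221915
I_{2,2} = -0.221915 + (-0.221915 − (-0.565892))/15 = -0.198983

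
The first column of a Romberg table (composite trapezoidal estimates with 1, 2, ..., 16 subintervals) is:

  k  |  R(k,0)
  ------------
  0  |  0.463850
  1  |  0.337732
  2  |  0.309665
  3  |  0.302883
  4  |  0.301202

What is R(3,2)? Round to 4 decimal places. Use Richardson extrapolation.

0.3006

Richardson extrapolation on the trapezoidal column (denominator 4−1=3):
R(2,1) = 0.309665 + (0.309665 − 0.337732)/3 = 0.300309
R(3,1) = 0.302883 + (0.302883 − 0.309665)/3 = 0.300622
R(3,2) = (16·0.300622 − 0.300309) / 15 = 0.300643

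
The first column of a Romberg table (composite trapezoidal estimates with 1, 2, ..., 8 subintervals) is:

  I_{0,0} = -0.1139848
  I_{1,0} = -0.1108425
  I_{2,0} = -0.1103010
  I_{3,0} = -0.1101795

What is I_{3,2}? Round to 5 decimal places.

I_{2,1} = (4·(-0.1103010) − (-0.1108425)) / 3 = -0.1101205
I_{3,1} = (4·(-0.1101795) − (-0.1103010)) / 3 = -0.1101390
I_{3,2} = (16·(-0.1101390) − (-0.1101205)) / 15 = -0.1101402

-0.11014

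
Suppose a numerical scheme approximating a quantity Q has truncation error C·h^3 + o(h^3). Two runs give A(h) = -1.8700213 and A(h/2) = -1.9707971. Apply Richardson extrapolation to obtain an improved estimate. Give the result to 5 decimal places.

-1.98519

The leading error scales as h^3; refining by a factor of 2 reduces it by 2^3 = 8.
Extrapolated value = (8·A(h/2) − A(h)) / (8 − 1)
= (8·(-1.9707971) − (-1.8700213)) / 7
= -13.8963555 / 7 = -1.9851936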